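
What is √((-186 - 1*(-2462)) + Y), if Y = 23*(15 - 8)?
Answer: √2437 ≈ 49.366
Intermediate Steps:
Y = 161 (Y = 23*7 = 161)
√((-186 - 1*(-2462)) + Y) = √((-186 - 1*(-2462)) + 161) = √((-186 + 2462) + 161) = √(2276 + 161) = √2437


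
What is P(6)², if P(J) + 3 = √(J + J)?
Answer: 21 - 12*√3 ≈ 0.21539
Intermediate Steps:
P(J) = -3 + √2*√J (P(J) = -3 + √(J + J) = -3 + √(2*J) = -3 + √2*√J)
P(6)² = (-3 + √2*√6)² = (-3 + 2*√3)²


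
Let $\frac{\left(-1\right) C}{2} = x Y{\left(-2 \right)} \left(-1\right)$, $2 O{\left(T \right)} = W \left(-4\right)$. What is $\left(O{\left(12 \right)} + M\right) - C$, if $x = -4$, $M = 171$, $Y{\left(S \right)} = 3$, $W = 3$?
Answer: $189$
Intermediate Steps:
$O{\left(T \right)} = -6$ ($O{\left(T \right)} = \frac{3 \left(-4\right)}{2} = \frac{1}{2} \left(-12\right) = -6$)
$C = -24$ ($C = - 2 \left(-4\right) 3 \left(-1\right) = - 2 \left(\left(-12\right) \left(-1\right)\right) = \left(-2\right) 12 = -24$)
$\left(O{\left(12 \right)} + M\right) - C = \left(-6 + 171\right) - -24 = 165 + 24 = 189$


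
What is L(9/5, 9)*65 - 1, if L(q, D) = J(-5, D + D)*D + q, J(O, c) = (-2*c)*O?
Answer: 105416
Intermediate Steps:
J(O, c) = -2*O*c
L(q, D) = q + 20*D**2 (L(q, D) = (-2*(-5)*(D + D))*D + q = (-2*(-5)*2*D)*D + q = (20*D)*D + q = 20*D**2 + q = q + 20*D**2)
L(9/5, 9)*65 - 1 = (9/5 + 20*9**2)*65 - 1 = (9*(1/5) + 20*81)*65 - 1 = (9/5 + 1620)*65 - 1 = (8109/5)*65 - 1 = 105417 - 1 = 105416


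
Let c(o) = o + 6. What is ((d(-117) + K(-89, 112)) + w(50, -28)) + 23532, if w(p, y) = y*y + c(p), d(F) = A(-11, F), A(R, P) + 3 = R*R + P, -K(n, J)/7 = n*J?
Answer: 94149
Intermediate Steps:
K(n, J) = -7*J*n (K(n, J) = -7*n*J = -7*J*n)
A(R, P) = -3 + P + R² (A(R, P) = -3 + (R*R + P) = -3 + (R² + P) = -3 + (P + R²) = -3 + P + R²)
c(o) = 6 + o
d(F) = 118 + F (d(F) = -3 + F + (-11)² = -3 + F + 121 = 118 + F)
w(p, y) = 6 + p + y² (w(p, y) = y*y + (6 + p) = y² + (6 + p) = 6 + p + y²)
((d(-117) + K(-89, 112)) + w(50, -28)) + 23532 = (((118 - 117) - 7*112*(-89)) + (6 + 50 + (-28)²)) + 23532 = ((1 + 69776) + (6 + 50 + 784)) + 23532 = (69777 + 840) + 23532 = 70617 + 23532 = 94149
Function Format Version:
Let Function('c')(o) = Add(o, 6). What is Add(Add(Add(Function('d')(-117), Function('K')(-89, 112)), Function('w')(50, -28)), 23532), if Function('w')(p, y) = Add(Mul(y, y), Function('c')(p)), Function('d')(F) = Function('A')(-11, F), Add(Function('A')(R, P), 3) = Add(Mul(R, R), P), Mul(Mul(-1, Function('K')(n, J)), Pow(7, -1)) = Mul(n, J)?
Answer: 94149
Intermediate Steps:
Function('K')(n, J) = Mul(-7, J, n) (Function('K')(n, J) = Mul(-7, Mul(n, J)) = Mul(-7, Mul(J, n)) = Mul(-7, J, n))
Function('A')(R, P) = Add(-3, P, Pow(R, 2)) (Function('A')(R, P) = Add(-3, Add(Mul(R, R), P)) = Add(-3, Add(Pow(R, 2), P)) = Add(-3, Add(P, Pow(R, 2))) = Add(-3, P, Pow(R, 2)))
Function('c')(o) = Add(6, o)
Function('d')(F) = Add(118, F) (Function('d')(F) = Add(-3, F, Pow(-11, 2)) = Add(-3, F, 121) = Add(118, F))
Function('w')(p, y) = Add(6, p, Pow(y, 2)) (Function('w')(p, y) = Add(Mul(y, y), Add(6, p)) = Add(Pow(y, 2), Add(6, p)) = Add(6, p, Pow(y, 2)))
Add(Add(Add(Function('d')(-117), Function('K')(-89, 112)), Function('w')(50, -28)), 23532) = Add(Add(Add(Add(118, -117), Mul(-7, 112, -89)), Add(6, 50, Pow(-28, 2))), 23532) = Add(Add(Add(1, 69776), Add(6, 50, 784)), 23532) = Add(Add(69777, 840), 23532) = Add(70617, 23532) = 94149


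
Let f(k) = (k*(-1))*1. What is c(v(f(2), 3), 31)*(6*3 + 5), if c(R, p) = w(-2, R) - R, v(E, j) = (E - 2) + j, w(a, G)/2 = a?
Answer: -69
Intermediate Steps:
w(a, G) = 2*a
f(k) = -k (f(k) = -k*1 = -k)
v(E, j) = -2 + E + j (v(E, j) = (-2 + E) + j = -2 + E + j)
c(R, p) = -4 - R (c(R, p) = 2*(-2) - R = -4 - R)
c(v(f(2), 3), 31)*(6*3 + 5) = (-4 - (-2 - 1*2 + 3))*(6*3 + 5) = (-4 - (-2 - 2 + 3))*(18 + 5) = (-4 - 1*(-1))*23 = (-4 + 1)*23 = -3*23 = -69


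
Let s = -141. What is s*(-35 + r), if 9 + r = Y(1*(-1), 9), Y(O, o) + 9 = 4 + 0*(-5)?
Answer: 6909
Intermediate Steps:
Y(O, o) = -5 (Y(O, o) = -9 + (4 + 0*(-5)) = -9 + (4 + 0) = -9 + 4 = -5)
r = -14 (r = -9 - 5 = -14)
s*(-35 + r) = -141*(-35 - 14) = -141*(-49) = 6909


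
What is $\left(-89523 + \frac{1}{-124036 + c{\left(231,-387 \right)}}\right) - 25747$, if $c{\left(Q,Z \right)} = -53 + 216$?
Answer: $- \frac{14278840711}{123873} \approx -1.1527 \cdot 10^{5}$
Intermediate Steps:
$c{\left(Q,Z \right)} = 163$
$\left(-89523 + \frac{1}{-124036 + c{\left(231,-387 \right)}}\right) - 25747 = \left(-89523 + \frac{1}{-124036 + 163}\right) - 25747 = \left(-89523 + \frac{1}{-123873}\right) - 25747 = \left(-89523 - \frac{1}{123873}\right) - 25747 = - \frac{11089482580}{123873} - 25747 = - \frac{14278840711}{123873}$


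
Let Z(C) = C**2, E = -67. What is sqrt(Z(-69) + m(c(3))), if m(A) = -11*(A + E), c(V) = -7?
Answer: 5*sqrt(223) ≈ 74.666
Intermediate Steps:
m(A) = 737 - 11*A (m(A) = -11*(A - 67) = -11*(-67 + A) = 737 - 11*A)
sqrt(Z(-69) + m(c(3))) = sqrt((-69)**2 + (737 - 11*(-7))) = sqrt(4761 + (737 + 77)) = sqrt(4761 + 814) = sqrt(5575) = 5*sqrt(223)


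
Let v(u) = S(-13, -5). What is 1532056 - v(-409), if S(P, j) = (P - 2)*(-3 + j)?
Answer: 1531936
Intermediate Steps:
S(P, j) = (-3 + j)*(-2 + P) (S(P, j) = (-2 + P)*(-3 + j) = (-3 + j)*(-2 + P))
v(u) = 120 (v(u) = 6 - 3*(-13) - 2*(-5) - 13*(-5) = 6 + 39 + 10 + 65 = 120)
1532056 - v(-409) = 1532056 - 1*120 = 1532056 - 120 = 1531936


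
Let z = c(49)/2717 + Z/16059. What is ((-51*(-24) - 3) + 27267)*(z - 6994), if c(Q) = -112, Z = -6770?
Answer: -2898032200780480/14544101 ≈ -1.9926e+8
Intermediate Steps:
z = -20192698/43632303 (z = -112/2717 - 6770/16059 = -20192698/43632303 ≈ -0.46279)
((-51*(-24) - 3) + 27267)*(z - 6994) = ((-51*(-24) - 3) + 27267)*(-20192698/43632303 - 6994) = ((1224 - 3) + 27267)*(-305184519880/43632303) = (1221 + 27267)*(-305184519880/43632303) = 28488*(-305184519880/43632303) = -2898032200780480/14544101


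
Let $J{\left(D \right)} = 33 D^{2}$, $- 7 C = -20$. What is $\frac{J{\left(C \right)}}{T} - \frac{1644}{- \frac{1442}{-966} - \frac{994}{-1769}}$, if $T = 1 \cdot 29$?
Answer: $- \frac{281839163964}{356376853} \approx -790.85$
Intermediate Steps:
$C = \frac{20}{7}$ ($C = \left(- \frac{1}{7}\right) \left(-20\right) = \frac{20}{7} \approx 2.8571$)
$T = 29$
$\frac{J{\left(C \right)}}{T} - \frac{1644}{- \frac{1442}{-966} - \frac{994}{-1769}} = \frac{33 \left(\frac{20}{7}\right)^{2}}{29} - \frac{1644}{- \frac{1442}{-966} - \frac{994}{-1769}} = 33 \cdot \frac{400}{49} \cdot \frac{1}{29} - \frac{1644}{\left(-1442\right) \left(- \frac{1}{966}\right) - - \frac{994}{1769}} = \frac{13200}{49} \cdot \frac{1}{29} - \frac{1644}{\frac{103}{69} + \frac{994}{1769}} = \frac{13200}{1421} - \frac{1644}{\frac{250793}{122061}} = \frac{13200}{1421} - \frac{200668284}{250793} = - \frac{281839163964}{356376853}$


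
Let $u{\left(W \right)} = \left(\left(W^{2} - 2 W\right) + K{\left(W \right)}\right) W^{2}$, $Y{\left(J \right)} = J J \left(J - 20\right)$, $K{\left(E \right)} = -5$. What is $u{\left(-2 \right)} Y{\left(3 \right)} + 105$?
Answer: $-1731$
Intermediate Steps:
$Y{\left(J \right)} = J^{2} \left(-20 + J\right)$
$u{\left(W \right)} = W^{2} \left(-5 + W^{2} - 2 W\right)$ ($u{\left(W \right)} = \left(\left(W^{2} - 2 W\right) - 5\right) W^{2} = \left(-5 + W^{2} - 2 W\right) W^{2} = W^{2} \left(-5 + W^{2} - 2 W\right)$)
$u{\left(-2 \right)} Y{\left(3 \right)} + 105 = \left(-2\right)^{2} \left(-5 + \left(-2\right)^{2} - -4\right) 3^{2} \left(-20 + 3\right) + 105 = 4 \left(-5 + 4 + 4\right) 9 \left(-17\right) + 105 = 4 \cdot 3 \left(-153\right) + 105 = 12 \left(-153\right) + 105 = -1836 + 105 = -1731$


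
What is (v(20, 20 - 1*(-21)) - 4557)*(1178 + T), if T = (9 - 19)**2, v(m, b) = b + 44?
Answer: -5715216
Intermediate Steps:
v(m, b) = 44 + b
T = 100 (T = (-10)**2 = 100)
(v(20, 20 - 1*(-21)) - 4557)*(1178 + T) = ((44 + (20 - 1*(-21))) - 4557)*(1178 + 100) = ((44 + (20 + 21)) - 4557)*1278 = ((44 + 41) - 4557)*1278 = (85 - 4557)*1278 = -4472*1278 = -5715216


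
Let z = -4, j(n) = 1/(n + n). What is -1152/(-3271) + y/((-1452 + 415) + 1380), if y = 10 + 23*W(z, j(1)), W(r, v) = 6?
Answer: 879244/1121953 ≈ 0.78367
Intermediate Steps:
j(n) = 1/(2*n)
y = 148 (y = 10 + 23*6 = 10 + 138 = 148)
-1152/(-3271) + y/((-1452 + 415) + 1380) = -1152/(-3271) + 148/((-1452 + 415) + 1380) = -1152*(-1/3271) + 148/(-1037 + 1380) = 1152/3271 + 148/343 = 879244/1121953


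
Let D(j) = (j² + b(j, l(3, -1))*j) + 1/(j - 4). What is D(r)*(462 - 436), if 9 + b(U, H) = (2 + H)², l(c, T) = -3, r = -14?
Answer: 72059/9 ≈ 8006.6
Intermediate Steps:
b(U, H) = -9 + (2 + H)²
D(j) = j² + 1/(-4 + j) - 8*j (D(j) = (j² + (-9 + (2 - 3)²)*j) + 1/(j - 4) = (j² + (-9 + (-1)²)*j) + 1/(-4 + j) = (j² + (-9 + 1)*j) + 1/(-4 + j) = (j² - 8*j) + 1/(-4 + j) = j² + 1/(-4 + j) - 8*j)
D(r)*(462 - 436) = ((1 + (-14)³ - 12*(-14)² + 32*(-14))/(-4 - 14))*(462 - 436) = ((1 - 2744 - 12*196 - 448)/(-18))*26 = -(1 - 2744 - 2352 - 448)/18*26 = -1/18*(-5543)*26 = (5543/18)*26 = 72059/9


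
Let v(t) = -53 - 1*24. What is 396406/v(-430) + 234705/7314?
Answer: -960413733/187726 ≈ -5116.0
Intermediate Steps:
v(t) = -77 (v(t) = -53 - 24 = -77)
396406/v(-430) + 234705/7314 = 396406/(-77) + 234705/7314 = 396406*(-1/77) + 234705*(1/7314) = -396406/77 + 78235/2438 = -960413733/187726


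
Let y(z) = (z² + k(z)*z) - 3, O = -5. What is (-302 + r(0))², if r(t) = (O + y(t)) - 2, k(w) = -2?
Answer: 97344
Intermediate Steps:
y(z) = -3 + z² - 2*z (y(z) = (z² - 2*z) - 3 = -3 + z² - 2*z)
r(t) = -10 + t² - 2*t (r(t) = (-5 + (-3 + t² - 2*t)) - 2 = (-8 + t² - 2*t) - 2 = -10 + t² - 2*t)
(-302 + r(0))² = (-302 + (-10 + 0² - 2*0))² = (-302 + (-10 + 0 + 0))² = (-302 - 10)² = (-312)² = 97344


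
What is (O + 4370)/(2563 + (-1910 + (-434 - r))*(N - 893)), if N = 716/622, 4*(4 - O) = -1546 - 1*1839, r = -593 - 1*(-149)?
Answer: 6493991/2111162372 ≈ 0.0030760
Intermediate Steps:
r = -444 (r = -593 + 149 = -444)
O = 3401/4 (O = 4 - (-1546 - 1*1839)/4 = 4 - (-1546 - 1839)/4 = 4 - ¼*(-3385) = 4 + 3385/4 = 3401/4 ≈ 850.25)
N = 358/311 (N = 716*(1/622) = 358/311 ≈ 1.1511)
(O + 4370)/(2563 + (-1910 + (-434 - r))*(N - 893)) = (3401/4 + 4370)/(2563 + (-1910 + (-434 - 1*(-444)))*(358/311 - 893)) = 20881/(4*(2563 + (-1910 + (-434 + 444))*(-277365/311))) = 20881/(4*(2563 + (-1910 + 10)*(-277365/311))) = 20881/(4*(2563 - 1900*(-277365/311))) = 20881/(4*(2563 + 526993500/311)) = 20881/(4*(527790593/311)) = (20881/4)*(311/527790593) = 6493991/2111162372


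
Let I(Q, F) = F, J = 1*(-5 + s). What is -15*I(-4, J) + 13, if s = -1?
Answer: 103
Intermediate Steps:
J = -6 (J = 1*(-5 - 1) = 1*(-6) = -6)
-15*I(-4, J) + 13 = -15*(-6) + 13 = 90 + 13 = 103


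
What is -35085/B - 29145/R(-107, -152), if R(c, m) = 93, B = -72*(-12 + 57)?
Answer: -2025931/6696 ≈ -302.56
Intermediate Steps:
B = -3240 (B = -72*45 = -3240)
-35085/B - 29145/R(-107, -152) = -35085/(-3240) - 29145/93 = -35085*(-1/3240) - 29145*1/93 = 2339/216 - 9715/31 = -2025931/6696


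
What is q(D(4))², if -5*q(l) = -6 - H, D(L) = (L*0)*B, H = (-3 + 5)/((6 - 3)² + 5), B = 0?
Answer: 1849/1225 ≈ 1.5094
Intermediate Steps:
H = ⅐ (H = 2/(3² + 5) = 2/(9 + 5) = 2/14 = 2*(1/14) = ⅐ ≈ 0.14286)
D(L) = 0 (D(L) = (L*0)*0 = 0*0 = 0)
q(l) = 43/35 (q(l) = -(-6 - 1*⅐)/5 = -(-6 - ⅐)/5 = -⅕*(-43/7) = 43/35)
q(D(4))² = (43/35)² = 1849/1225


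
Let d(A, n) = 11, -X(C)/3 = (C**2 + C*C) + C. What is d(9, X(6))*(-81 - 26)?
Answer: -1177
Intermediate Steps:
X(C) = -6*C**2 - 3*C (X(C) = -3*((C**2 + C*C) + C) = -3*((C**2 + C**2) + C) = -3*(2*C**2 + C) = -3*(C + 2*C**2) = -6*C**2 - 3*C)
d(9, X(6))*(-81 - 26) = 11*(-81 - 26) = 11*(-107) = -1177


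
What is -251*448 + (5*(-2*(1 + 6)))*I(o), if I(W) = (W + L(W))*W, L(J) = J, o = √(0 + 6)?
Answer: -113288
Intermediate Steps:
o = √6 ≈ 2.4495
I(W) = 2*W² (I(W) = (W + W)*W = (2*W)*W = 2*W²)
-251*448 + (5*(-2*(1 + 6)))*I(o) = -251*448 + (5*(-2*(1 + 6)))*(2*(√6)²) = -112448 + (5*(-2*7))*(2*6) = -112448 + (5*(-14))*12 = -112448 - 70*12 = -112448 - 840 = -113288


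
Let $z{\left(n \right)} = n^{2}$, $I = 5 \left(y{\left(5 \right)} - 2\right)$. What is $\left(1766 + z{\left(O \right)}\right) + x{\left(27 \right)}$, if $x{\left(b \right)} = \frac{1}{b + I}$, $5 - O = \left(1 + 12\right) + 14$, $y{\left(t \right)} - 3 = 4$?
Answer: $\frac{117001}{52} \approx 2250.0$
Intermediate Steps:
$y{\left(t \right)} = 7$ ($y{\left(t \right)} = 3 + 4 = 7$)
$I = 25$ ($I = 5 \left(7 - 2\right) = 5 \cdot 5 = 25$)
$O = -22$ ($O = 5 - \left(\left(1 + 12\right) + 14\right) = 5 - \left(13 + 14\right) = 5 - 27 = -22$)
$x{\left(b \right)} = \frac{1}{25 + b}$ ($x{\left(b \right)} = \frac{1}{b + 25} = \frac{1}{25 + b}$)
$\left(1766 + z{\left(O \right)}\right) + x{\left(27 \right)} = \left(1766 + \left(-22\right)^{2}\right) + \frac{1}{25 + 27} = \left(1766 + 484\right) + \frac{1}{52} = 2250 + \frac{1}{52} = \frac{117001}{52}$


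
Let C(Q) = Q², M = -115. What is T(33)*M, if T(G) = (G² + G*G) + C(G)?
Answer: -375705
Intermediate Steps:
T(G) = 3*G² (T(G) = (G² + G*G) + G² = (G² + G²) + G² = 2*G² + G² = 3*G²)
T(33)*M = (3*33²)*(-115) = (3*1089)*(-115) = 3267*(-115) = -375705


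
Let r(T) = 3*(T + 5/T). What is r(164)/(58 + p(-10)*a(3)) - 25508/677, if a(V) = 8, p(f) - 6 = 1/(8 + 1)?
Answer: -3532622765/106808936 ≈ -33.074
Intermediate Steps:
p(f) = 55/9 (p(f) = 6 + 1/(8 + 1) = 6 + 1/9 = 55/9)
r(T) = 3*T + 15/T
r(164)/(58 + p(-10)*a(3)) - 25508/677 = (3*164 + 15/164)/(58 + (55/9)*8) - 25508/677 = (492 + 15*(1/164))/(58 + 440/9) - 25508*1/677 = (492 + 15/164)/(962/9) - 25508/677 = (80703/164)*(9/962) - 25508/677 = 726327/157768 - 25508/677 = -3532622765/106808936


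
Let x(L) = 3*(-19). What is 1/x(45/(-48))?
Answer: -1/57 ≈ -0.017544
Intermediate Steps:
x(L) = -57
1/x(45/(-48)) = 1/(-57) = -1/57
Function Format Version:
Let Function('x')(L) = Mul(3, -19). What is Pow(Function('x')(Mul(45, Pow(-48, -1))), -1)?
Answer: Rational(-1, 57) ≈ -0.017544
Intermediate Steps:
Function('x')(L) = -57
Pow(Function('x')(Mul(45, Pow(-48, -1))), -1) = Pow(-57, -1) = Rational(-1, 57)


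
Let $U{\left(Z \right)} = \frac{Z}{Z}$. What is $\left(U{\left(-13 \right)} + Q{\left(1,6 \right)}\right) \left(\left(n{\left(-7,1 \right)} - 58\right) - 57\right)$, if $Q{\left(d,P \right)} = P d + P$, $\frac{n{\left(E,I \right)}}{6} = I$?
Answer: $-1417$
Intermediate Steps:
$n{\left(E,I \right)} = 6 I$
$Q{\left(d,P \right)} = P + P d$
$U{\left(Z \right)} = 1$
$\left(U{\left(-13 \right)} + Q{\left(1,6 \right)}\right) \left(\left(n{\left(-7,1 \right)} - 58\right) - 57\right) = \left(1 + 6 \left(1 + 1\right)\right) \left(\left(6 \cdot 1 - 58\right) - 57\right) = \left(1 + 6 \cdot 2\right) \left(\left(6 - 58\right) - 57\right) = \left(1 + 12\right) \left(-52 - 57\right) = 13 \left(-109\right) = -1417$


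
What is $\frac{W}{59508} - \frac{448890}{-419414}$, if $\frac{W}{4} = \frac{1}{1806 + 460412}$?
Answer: $\frac{1543377455521477}{1442032818824502} \approx 1.0703$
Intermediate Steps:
$W = \frac{2}{231109}$ ($W = \frac{4}{1806 + 460412} = \frac{4}{462218} = 4 \cdot \frac{1}{462218} = \frac{2}{231109} \approx 8.6539 \cdot 10^{-6}$)
$\frac{W}{59508} - \frac{448890}{-419414} = \frac{2}{231109 \cdot 59508} - \frac{448890}{-419414} = \frac{2}{231109} \cdot \frac{1}{59508} - - \frac{224445}{209707} = \frac{1}{6876417186} + \frac{224445}{209707} = \frac{1543377455521477}{1442032818824502}$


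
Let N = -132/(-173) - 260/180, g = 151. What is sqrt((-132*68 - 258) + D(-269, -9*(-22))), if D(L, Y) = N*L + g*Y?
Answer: sqrt(5615451461)/519 ≈ 144.39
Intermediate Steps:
N = -1061/1557 (N = -132*(-1/173) - 260*1/180 = 132/173 - 13/9 = -1061/1557 ≈ -0.68144)
D(L, Y) = 151*Y - 1061*L/1557 (D(L, Y) = -1061*L/1557 + 151*Y = 151*Y - 1061*L/1557)
sqrt((-132*68 - 258) + D(-269, -9*(-22))) = sqrt((-132*68 - 258) + (151*(-9*(-22)) - 1061/1557*(-269))) = sqrt((-8976 - 258) + (151*198 + 285409/1557)) = sqrt(-9234 + (29898 + 285409/1557)) = sqrt(-9234 + 46836595/1557) = sqrt(32459257/1557) = sqrt(5615451461)/519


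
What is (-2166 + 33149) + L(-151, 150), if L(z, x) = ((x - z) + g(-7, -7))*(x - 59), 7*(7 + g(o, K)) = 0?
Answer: 57737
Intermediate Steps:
g(o, K) = -7 (g(o, K) = -7 + (⅐)*0 = -7 + 0 = -7)
L(z, x) = (-59 + x)*(-7 + x - z) (L(z, x) = ((x - z) - 7)*(x - 59) = (-7 + x - z)*(-59 + x) = (-59 + x)*(-7 + x - z))
(-2166 + 33149) + L(-151, 150) = (-2166 + 33149) + (413 + 150² - 66*150 + 59*(-151) - 1*150*(-151)) = 30983 + (413 + 22500 - 9900 - 8909 + 22650) = 30983 + 26754 = 57737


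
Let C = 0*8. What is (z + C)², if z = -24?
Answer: 576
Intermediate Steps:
C = 0
(z + C)² = (-24 + 0)² = (-24)² = 576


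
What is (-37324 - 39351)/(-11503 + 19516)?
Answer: -76675/8013 ≈ -9.5688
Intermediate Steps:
(-37324 - 39351)/(-11503 + 19516) = -76675/8013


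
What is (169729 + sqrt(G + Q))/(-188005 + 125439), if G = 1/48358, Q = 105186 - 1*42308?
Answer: -24247/8938 - 5*sqrt(5881598473934)/3025566628 ≈ -2.7168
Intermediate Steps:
Q = 62878 (Q = 105186 - 42308 = 62878)
G = 1/48358 ≈ 2.0679e-5
(169729 + sqrt(G + Q))/(-188005 + 125439) = (169729 + sqrt(1/48358 + 62878))/(-188005 + 125439) = (169729 + sqrt(3040654325/48358))/(-62566) = (169729 + 5*sqrt(5881598473934)/48358)*(-1/62566) = -24247/8938 - 5*sqrt(5881598473934)/3025566628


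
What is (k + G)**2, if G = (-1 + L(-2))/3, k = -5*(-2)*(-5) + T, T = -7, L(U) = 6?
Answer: 27556/9 ≈ 3061.8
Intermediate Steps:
k = -57 (k = -5*(-2)*(-5) - 7 = 10*(-5) - 7 = -50 - 7 = -57)
G = 5/3 (G = (-1 + 6)/3 = 5*(1/3) = 5/3 ≈ 1.6667)
(k + G)**2 = (-57 + 5/3)**2 = (-166/3)**2 = 27556/9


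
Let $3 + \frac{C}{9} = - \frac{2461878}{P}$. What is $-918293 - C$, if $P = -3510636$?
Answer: $- \frac{537286639013}{585106} \approx -9.1827 \cdot 10^{5}$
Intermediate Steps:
$C = - \frac{12105045}{585106}$ ($C = -27 + 9 \left(- \frac{2461878}{-3510636}\right) = -27 + 9 \left(\left(-2461878\right) \left(- \frac{1}{3510636}\right)\right) = -27 + 9 \cdot \frac{410313}{585106} = -27 + \frac{3692817}{585106} = - \frac{12105045}{585106} \approx -20.689$)
$-918293 - C = -918293 - - \frac{12105045}{585106} = -918293 + \frac{12105045}{585106} = - \frac{537286639013}{585106}$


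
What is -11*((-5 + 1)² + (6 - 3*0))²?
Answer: -5324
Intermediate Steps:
-11*((-5 + 1)² + (6 - 3*0))² = -11*((-4)² + (6 + 0))² = -11*(16 + 6)² = -11*22² = -11*484 = -5324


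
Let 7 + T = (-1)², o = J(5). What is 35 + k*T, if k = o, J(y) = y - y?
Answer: 35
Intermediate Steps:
J(y) = 0
o = 0
T = -6 (T = -7 + (-1)² = -7 + 1 = -6)
k = 0
35 + k*T = 35 + 0*(-6) = 35 + 0 = 35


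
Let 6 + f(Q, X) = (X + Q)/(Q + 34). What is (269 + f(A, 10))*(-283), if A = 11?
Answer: -1118416/15 ≈ -74561.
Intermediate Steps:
f(Q, X) = -6 + (Q + X)/(34 + Q) (f(Q, X) = -6 + (X + Q)/(Q + 34) = -6 + (Q + X)/(34 + Q))
(269 + f(A, 10))*(-283) = (269 + (-204 + 10 - 5*11)/(34 + 11))*(-283) = (269 + (-204 + 10 - 55)/45)*(-283) = (269 + (1/45)*(-249))*(-283) = (269 - 83/15)*(-283) = (3952/15)*(-283) = -1118416/15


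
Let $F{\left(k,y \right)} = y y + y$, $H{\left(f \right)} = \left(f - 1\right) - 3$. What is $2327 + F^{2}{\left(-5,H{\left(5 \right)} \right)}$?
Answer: $2331$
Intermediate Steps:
$H{\left(f \right)} = -4 + f$ ($H{\left(f \right)} = \left(-1 + f\right) - 3 = -4 + f$)
$F{\left(k,y \right)} = y + y^{2}$ ($F{\left(k,y \right)} = y^{2} + y = y + y^{2}$)
$2327 + F^{2}{\left(-5,H{\left(5 \right)} \right)} = 2327 + \left(\left(-4 + 5\right) \left(1 + \left(-4 + 5\right)\right)\right)^{2} = 2327 + \left(1 \left(1 + 1\right)\right)^{2} = 2327 + \left(1 \cdot 2\right)^{2} = 2327 + 2^{2} = 2327 + 4 = 2331$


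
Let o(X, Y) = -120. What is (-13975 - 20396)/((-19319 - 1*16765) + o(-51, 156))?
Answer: 11457/12068 ≈ 0.94937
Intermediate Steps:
(-13975 - 20396)/((-19319 - 1*16765) + o(-51, 156)) = (-13975 - 20396)/((-19319 - 1*16765) - 120) = -34371/((-19319 - 16765) - 120) = -34371/(-36084 - 120) = -34371/(-36204) = -34371*(-1/36204) = 11457/12068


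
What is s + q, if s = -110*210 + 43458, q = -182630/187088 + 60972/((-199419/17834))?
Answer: 8425203882927/565286392 ≈ 14904.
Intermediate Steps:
q = -3082896485409/565286392 (q = -182630*1/187088 + 60972/((-199419*1/17834)) = -91315/93544 + 60972/(-199419/17834) = -91315/93544 + 60972*(-17834/199419) = -91315/93544 - 362458216/66473 = -3082896485409/565286392 ≈ -5453.7)
s = 20358 (s = -23100 + 43458 = 20358)
s + q = 20358 - 3082896485409/565286392 = 8425203882927/565286392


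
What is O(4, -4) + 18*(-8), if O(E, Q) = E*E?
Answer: -128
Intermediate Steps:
O(E, Q) = E²
O(4, -4) + 18*(-8) = 4² + 18*(-8) = 16 - 144 = -128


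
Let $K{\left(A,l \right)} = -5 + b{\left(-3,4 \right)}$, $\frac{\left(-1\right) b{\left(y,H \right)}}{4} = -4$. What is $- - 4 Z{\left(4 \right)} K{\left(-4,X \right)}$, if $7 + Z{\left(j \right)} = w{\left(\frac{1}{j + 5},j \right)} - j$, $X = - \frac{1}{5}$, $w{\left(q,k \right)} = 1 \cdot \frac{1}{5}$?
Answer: $- \frac{2376}{5} \approx -475.2$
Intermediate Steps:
$w{\left(q,k \right)} = \frac{1}{5}$ ($w{\left(q,k \right)} = 1 \cdot \frac{1}{5} = \frac{1}{5}$)
$X = - \frac{1}{5}$ ($X = \left(-1\right) \frac{1}{5} = - \frac{1}{5} \approx -0.2$)
$b{\left(y,H \right)} = 16$ ($b{\left(y,H \right)} = \left(-4\right) \left(-4\right) = 16$)
$Z{\left(j \right)} = - \frac{34}{5} - j$ ($Z{\left(j \right)} = -7 - \left(- \frac{1}{5} + j\right) = - \frac{34}{5} - j$)
$K{\left(A,l \right)} = 11$ ($K{\left(A,l \right)} = -5 + 16 = 11$)
$- - 4 Z{\left(4 \right)} K{\left(-4,X \right)} = - - 4 \left(- \frac{34}{5} - 4\right) 11 = - \left(-4\right) \left(- \frac{54}{5}\right) 11 = - \frac{216 \cdot 11}{5} = \left(-1\right) \frac{2376}{5} = - \frac{2376}{5}$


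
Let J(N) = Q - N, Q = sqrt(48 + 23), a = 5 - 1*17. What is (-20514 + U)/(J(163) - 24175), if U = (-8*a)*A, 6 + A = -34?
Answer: 592727652/592338173 + 24354*sqrt(71)/592338173 ≈ 1.0010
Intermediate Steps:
A = -40 (A = -6 - 34 = -40)
a = -12 (a = 5 - 17 = -12)
Q = sqrt(71) ≈ 8.4261
J(N) = sqrt(71) - N
U = -3840 (U = -8*(-12)*(-40) = 96*(-40) = -3840)
(-20514 + U)/(J(163) - 24175) = (-20514 - 3840)/((sqrt(71) - 1*163) - 24175) = -24354/((sqrt(71) - 163) - 24175) = -24354/((-163 + sqrt(71)) - 24175) = -24354/(-24338 + sqrt(71))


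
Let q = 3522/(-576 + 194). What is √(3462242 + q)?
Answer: √126305714051/191 ≈ 1860.7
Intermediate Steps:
q = -1761/191 (q = 3522/(-382) = -1/382*3522 = -1761/191 ≈ -9.2199)
√(3462242 + q) = √(3462242 - 1761/191) = √(661286461/191) = √126305714051/191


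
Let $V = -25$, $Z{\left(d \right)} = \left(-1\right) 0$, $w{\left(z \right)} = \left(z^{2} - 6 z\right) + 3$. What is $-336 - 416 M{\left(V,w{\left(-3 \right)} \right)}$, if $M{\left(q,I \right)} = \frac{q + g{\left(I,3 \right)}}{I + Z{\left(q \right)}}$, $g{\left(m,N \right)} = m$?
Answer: $- \frac{1216}{3} \approx -405.33$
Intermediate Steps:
$w{\left(z \right)} = 3 + z^{2} - 6 z$
$Z{\left(d \right)} = 0$
$M{\left(q,I \right)} = \frac{I + q}{I}$ ($M{\left(q,I \right)} = \frac{q + I}{I + 0} = \frac{I + q}{I}$)
$-336 - 416 M{\left(V,w{\left(-3 \right)} \right)} = -336 - 416 \frac{\left(3 + \left(-3\right)^{2} - -18\right) - 25}{3 + \left(-3\right)^{2} - -18} = -336 - 416 \frac{\left(3 + 9 + 18\right) - 25}{3 + 9 + 18} = -336 - 416 \frac{30 - 25}{30} = -336 - 416 \cdot \frac{1}{30} \cdot 5 = -336 - \frac{208}{3} = - \frac{1216}{3}$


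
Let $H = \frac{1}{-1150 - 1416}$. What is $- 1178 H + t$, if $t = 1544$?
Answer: $\frac{1981541}{1283} \approx 1544.5$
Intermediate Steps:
$H = - \frac{1}{2566}$ ($H = \frac{1}{-2566} = - \frac{1}{2566} \approx -0.00038971$)
$- 1178 H + t = \left(-1178\right) \left(- \frac{1}{2566}\right) + 1544 = \frac{589}{1283} + 1544 = \frac{1981541}{1283}$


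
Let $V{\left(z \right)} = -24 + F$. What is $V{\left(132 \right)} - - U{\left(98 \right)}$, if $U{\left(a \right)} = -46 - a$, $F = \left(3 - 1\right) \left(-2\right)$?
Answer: $-172$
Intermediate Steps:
$F = -4$ ($F = 2 \left(-2\right) = -4$)
$V{\left(z \right)} = -28$ ($V{\left(z \right)} = -24 - 4 = -28$)
$V{\left(132 \right)} - - U{\left(98 \right)} = -28 - - (-46 - 98) = -28 - \left(-1\right) \left(-144\right) = -28 - 144 = -172$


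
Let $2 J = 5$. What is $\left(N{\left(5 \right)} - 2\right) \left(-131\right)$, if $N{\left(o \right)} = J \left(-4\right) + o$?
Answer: $917$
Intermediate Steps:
$J = \frac{5}{2}$ ($J = \frac{1}{2} \cdot 5 = \frac{5}{2} \approx 2.5$)
$N{\left(o \right)} = -10 + o$ ($N{\left(o \right)} = \frac{5}{2} \left(-4\right) + o = -10 + o$)
$\left(N{\left(5 \right)} - 2\right) \left(-131\right) = \left(\left(-10 + 5\right) - 2\right) \left(-131\right) = \left(-5 - 2\right) \left(-131\right) = \left(-7\right) \left(-131\right) = 917$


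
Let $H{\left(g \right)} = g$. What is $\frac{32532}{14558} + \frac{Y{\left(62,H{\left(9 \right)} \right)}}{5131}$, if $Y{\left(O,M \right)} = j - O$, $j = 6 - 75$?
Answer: $\frac{82507297}{37348549} \approx 2.2091$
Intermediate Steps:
$j = -69$
$Y{\left(O,M \right)} = -69 - O$
$\frac{32532}{14558} + \frac{Y{\left(62,H{\left(9 \right)} \right)}}{5131} = \frac{32532}{14558} + \frac{-69 - 62}{5131} = 32532 \cdot \frac{1}{14558} + \left(-69 - 62\right) \frac{1}{5131} = \frac{16266}{7279} - \frac{131}{5131} = \frac{82507297}{37348549}$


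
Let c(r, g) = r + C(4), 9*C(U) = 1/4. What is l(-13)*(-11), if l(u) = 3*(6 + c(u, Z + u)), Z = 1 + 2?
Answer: 2761/12 ≈ 230.08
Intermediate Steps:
Z = 3
C(U) = 1/36 (C(U) = (⅑)/4 = (⅑)*(¼) = 1/36)
c(r, g) = 1/36 + r (c(r, g) = r + 1/36 = 1/36 + r)
l(u) = 217/12 + 3*u (l(u) = 3*(6 + (1/36 + u)) = 3*(217/36 + u) = 217/12 + 3*u)
l(-13)*(-11) = (217/12 + 3*(-13))*(-11) = (217/12 - 39)*(-11) = -251/12*(-11) = 2761/12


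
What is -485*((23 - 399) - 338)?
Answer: 346290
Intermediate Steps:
-485*((23 - 399) - 338) = -485*(-376 - 338) = -485*(-714) = 346290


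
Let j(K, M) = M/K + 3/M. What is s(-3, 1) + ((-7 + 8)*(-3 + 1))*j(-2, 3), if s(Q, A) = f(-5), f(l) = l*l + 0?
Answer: 26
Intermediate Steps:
j(K, M) = 3/M + M/K
f(l) = l² (f(l) = l² + 0 = l²)
s(Q, A) = 25 (s(Q, A) = (-5)² = 25)
s(-3, 1) + ((-7 + 8)*(-3 + 1))*j(-2, 3) = 25 + ((-7 + 8)*(-3 + 1))*(3/3 + 3/(-2)) = 25 + (1*(-2))*(3*(⅓) + 3*(-½)) = 25 - 2*(1 - 3/2) = 25 - 2*(-½) = 25 + 1 = 26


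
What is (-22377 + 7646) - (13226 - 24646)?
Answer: -3311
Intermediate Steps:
(-22377 + 7646) - (13226 - 24646) = -14731 - 1*(-11420) = -14731 + 11420 = -3311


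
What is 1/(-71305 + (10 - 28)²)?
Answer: -1/70981 ≈ -1.4088e-5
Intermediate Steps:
1/(-71305 + (10 - 28)²) = 1/(-71305 + (-18)²) = 1/(-71305 + 324) = 1/(-70981) = -1/70981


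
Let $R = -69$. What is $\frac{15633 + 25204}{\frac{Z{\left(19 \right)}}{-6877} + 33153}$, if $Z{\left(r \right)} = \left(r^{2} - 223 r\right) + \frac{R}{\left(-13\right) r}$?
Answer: $\frac{69366504103}{56315273010} \approx 1.2318$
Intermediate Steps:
$Z{\left(r \right)} = r^{2} - 223 r + \frac{69}{13 r}$ ($Z{\left(r \right)} = \left(r^{2} - 223 r\right) - \frac{69}{\left(-13\right) r} = \left(r^{2} - 223 r\right) - 69 \left(- \frac{1}{13 r}\right) = \left(r^{2} - 223 r\right) + \frac{69}{13 r} = r^{2} - 223 r + \frac{69}{13 r}$)
$\frac{15633 + 25204}{\frac{Z{\left(19 \right)}}{-6877} + 33153} = \frac{15633 + 25204}{\frac{19^{2} - 4237 + \frac{69}{13 \cdot 19}}{-6877} + 33153} = \frac{40837}{\left(361 - 4237 + \frac{69}{13} \cdot \frac{1}{19}\right) \left(- \frac{1}{6877}\right) + 33153} = \frac{40837}{\left(361 - 4237 + \frac{69}{247}\right) \left(- \frac{1}{6877}\right) + 33153} = \frac{40837}{\left(- \frac{957303}{247}\right) \left(- \frac{1}{6877}\right) + 33153} = \frac{40837}{\frac{957303}{1698619} + 33153} = \frac{40837}{\frac{56315273010}{1698619}} = 40837 \cdot \frac{1698619}{56315273010} = \frac{69366504103}{56315273010}$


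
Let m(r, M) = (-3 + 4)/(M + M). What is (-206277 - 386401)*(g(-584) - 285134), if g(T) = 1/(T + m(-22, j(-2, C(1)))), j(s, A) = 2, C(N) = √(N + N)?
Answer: 394597837440132/2335 ≈ 1.6899e+11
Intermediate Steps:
C(N) = √2*√N (C(N) = √(2*N) = √2*√N)
m(r, M) = 1/(2*M)
g(T) = 1/(¼ + T) (g(T) = 1/(T + (½)/2) = 1/(T + (½)*(½)) = 1/(T + ¼) = 1/(¼ + T))
(-206277 - 386401)*(g(-584) - 285134) = (-206277 - 386401)*(4/(1 + 4*(-584)) - 285134) = -592678*(4/(1 - 2336) - 285134) = -592678*(4/(-2335) - 285134) = -592678*(4*(-1/2335) - 285134) = -592678*(-4/2335 - 285134) = -592678*(-665787894/2335) = 394597837440132/2335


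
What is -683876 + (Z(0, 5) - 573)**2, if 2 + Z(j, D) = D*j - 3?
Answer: -349792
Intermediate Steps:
Z(j, D) = -5 + D*j (Z(j, D) = -2 + (D*j - 3) = -2 + (-3 + D*j) = -5 + D*j)
-683876 + (Z(0, 5) - 573)**2 = -683876 + ((-5 + 5*0) - 573)**2 = -683876 + ((-5 + 0) - 573)**2 = -683876 + (-5 - 573)**2 = -683876 + (-578)**2 = -683876 + 334084 = -349792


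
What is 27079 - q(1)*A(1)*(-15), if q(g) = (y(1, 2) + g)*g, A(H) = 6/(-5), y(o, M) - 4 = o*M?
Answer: 26953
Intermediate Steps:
y(o, M) = 4 + M*o (y(o, M) = 4 + o*M = 4 + M*o)
A(H) = -6/5 (A(H) = 6*(-⅕) = -6/5)
q(g) = g*(6 + g) (q(g) = ((4 + 2*1) + g)*g = ((4 + 2) + g)*g = (6 + g)*g = g*(6 + g))
27079 - q(1)*A(1)*(-15) = 27079 - (1*(6 + 1))*(-6/5)*(-15) = 27079 - (1*7)*(-6/5)*(-15) = 27079 - 7*(-6/5)*(-15) = 27079 - (-42)*(-15)/5 = 27079 - 1*126 = 27079 - 126 = 26953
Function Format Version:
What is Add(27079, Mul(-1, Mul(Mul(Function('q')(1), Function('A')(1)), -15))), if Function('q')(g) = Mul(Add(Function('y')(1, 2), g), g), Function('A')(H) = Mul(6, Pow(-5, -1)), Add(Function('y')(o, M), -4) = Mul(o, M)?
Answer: 26953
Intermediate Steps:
Function('y')(o, M) = Add(4, Mul(M, o)) (Function('y')(o, M) = Add(4, Mul(o, M)) = Add(4, Mul(M, o)))
Function('A')(H) = Rational(-6, 5) (Function('A')(H) = Mul(6, Rational(-1, 5)) = Rational(-6, 5))
Function('q')(g) = Mul(g, Add(6, g)) (Function('q')(g) = Mul(Add(Add(4, Mul(2, 1)), g), g) = Mul(Add(Add(4, 2), g), g) = Mul(Add(6, g), g) = Mul(g, Add(6, g)))
Add(27079, Mul(-1, Mul(Mul(Function('q')(1), Function('A')(1)), -15))) = Add(27079, Mul(-1, Mul(Mul(Mul(1, Add(6, 1)), Rational(-6, 5)), -15))) = Add(27079, Mul(-1, Mul(Mul(Mul(1, 7), Rational(-6, 5)), -15))) = Add(27079, Mul(-1, Mul(Mul(7, Rational(-6, 5)), -15))) = Add(27079, Mul(-1, Mul(Rational(-42, 5), -15))) = Add(27079, Mul(-1, 126)) = Add(27079, -126) = 26953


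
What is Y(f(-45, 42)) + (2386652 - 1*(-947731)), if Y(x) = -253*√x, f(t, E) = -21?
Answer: 3334383 - 253*I*√21 ≈ 3.3344e+6 - 1159.4*I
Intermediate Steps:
Y(f(-45, 42)) + (2386652 - 1*(-947731)) = -253*I*√21 + (2386652 - 1*(-947731)) = -253*I*√21 + (2386652 + 947731) = -253*I*√21 + 3334383 = 3334383 - 253*I*√21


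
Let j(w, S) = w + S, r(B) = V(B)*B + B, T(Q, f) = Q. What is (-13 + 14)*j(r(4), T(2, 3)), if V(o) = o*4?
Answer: 70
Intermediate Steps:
V(o) = 4*o
r(B) = B + 4*B² (r(B) = (4*B)*B + B = 4*B² + B = B + 4*B²)
j(w, S) = S + w
(-13 + 14)*j(r(4), T(2, 3)) = (-13 + 14)*(2 + 4*(1 + 4*4)) = 1*(2 + 4*(1 + 16)) = 1*(2 + 4*17) = 1*(2 + 68) = 1*70 = 70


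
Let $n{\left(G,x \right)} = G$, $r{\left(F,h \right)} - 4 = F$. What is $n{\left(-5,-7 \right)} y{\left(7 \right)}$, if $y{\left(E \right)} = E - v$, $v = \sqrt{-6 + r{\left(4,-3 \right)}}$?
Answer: $-35 + 5 \sqrt{2} \approx -27.929$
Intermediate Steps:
$r{\left(F,h \right)} = 4 + F$
$v = \sqrt{2}$ ($v = \sqrt{-6 + \left(4 + 4\right)} = \sqrt{-6 + 8} = \sqrt{2} \approx 1.4142$)
$y{\left(E \right)} = E - \sqrt{2}$
$n{\left(-5,-7 \right)} y{\left(7 \right)} = - 5 \left(7 - \sqrt{2}\right) = -35 + 5 \sqrt{2}$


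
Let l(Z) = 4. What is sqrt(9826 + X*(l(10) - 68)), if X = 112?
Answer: sqrt(2658) ≈ 51.556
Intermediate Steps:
sqrt(9826 + X*(l(10) - 68)) = sqrt(9826 + 112*(4 - 68)) = sqrt(9826 + 112*(-64)) = sqrt(9826 - 7168) = sqrt(2658)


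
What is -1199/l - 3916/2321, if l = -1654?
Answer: -335835/348994 ≈ -0.96229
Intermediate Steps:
-1199/l - 3916/2321 = -1199/(-1654) - 3916/2321 = -1199*(-1/1654) - 3916*1/2321 = 1199/1654 - 356/211 = -335835/348994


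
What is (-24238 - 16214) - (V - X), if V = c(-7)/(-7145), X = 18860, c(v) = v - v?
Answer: -21592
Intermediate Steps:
c(v) = 0
V = 0 (V = 0/(-7145) = 0*(-1/7145) = 0)
(-24238 - 16214) - (V - X) = (-24238 - 16214) - (0 - 1*18860) = -40452 - (0 - 18860) = -40452 - 1*(-18860) = -40452 + 18860 = -21592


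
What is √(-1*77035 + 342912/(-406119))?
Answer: I*√1411747261327907/135373 ≈ 277.55*I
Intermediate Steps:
√(-1*77035 + 342912/(-406119)) = √(-77035 + 342912*(-1/406119)) = √(-77035 - 114304/135373) = √(-10428573359/135373) = I*√1411747261327907/135373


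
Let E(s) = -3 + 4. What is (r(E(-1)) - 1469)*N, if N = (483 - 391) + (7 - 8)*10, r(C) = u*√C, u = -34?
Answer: -123246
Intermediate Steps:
E(s) = 1
r(C) = -34*√C
N = 82 (N = 92 - 1*10 = 92 - 10 = 82)
(r(E(-1)) - 1469)*N = (-34*√1 - 1469)*82 = (-34*1 - 1469)*82 = (-34 - 1469)*82 = -1503*82 = -123246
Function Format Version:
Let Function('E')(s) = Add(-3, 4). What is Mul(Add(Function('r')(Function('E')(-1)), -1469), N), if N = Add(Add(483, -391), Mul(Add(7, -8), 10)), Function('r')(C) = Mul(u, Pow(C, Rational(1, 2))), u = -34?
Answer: -123246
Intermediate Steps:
Function('E')(s) = 1
Function('r')(C) = Mul(-34, Pow(C, Rational(1, 2)))
N = 82 (N = Add(92, Mul(-1, 10)) = Add(92, -10) = 82)
Mul(Add(Function('r')(Function('E')(-1)), -1469), N) = Mul(Add(Mul(-34, Pow(1, Rational(1, 2))), -1469), 82) = Mul(Add(Mul(-34, 1), -1469), 82) = Mul(Add(-34, -1469), 82) = Mul(-1503, 82) = -123246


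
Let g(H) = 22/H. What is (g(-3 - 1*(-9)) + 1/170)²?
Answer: 3508129/260100 ≈ 13.488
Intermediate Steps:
(g(-3 - 1*(-9)) + 1/170)² = (22/(-3 - 1*(-9)) + 1/170)² = (22/(-3 + 9) + 1/170)² = (22/6 + 1/170)² = (22*(⅙) + 1/170)² = (11/3 + 1/170)² = (1873/510)² = 3508129/260100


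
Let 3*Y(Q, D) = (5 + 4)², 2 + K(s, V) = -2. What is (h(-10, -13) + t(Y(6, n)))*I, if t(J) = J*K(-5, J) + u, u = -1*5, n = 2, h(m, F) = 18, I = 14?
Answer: -1330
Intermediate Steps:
K(s, V) = -4 (K(s, V) = -2 - 2 = -4)
u = -5
Y(Q, D) = 27 (Y(Q, D) = (5 + 4)²/3 = (⅓)*9² = (⅓)*81 = 27)
t(J) = -5 - 4*J (t(J) = J*(-4) - 5 = -4*J - 5 = -5 - 4*J)
(h(-10, -13) + t(Y(6, n)))*I = (18 + (-5 - 4*27))*14 = (18 + (-5 - 108))*14 = (18 - 113)*14 = -95*14 = -1330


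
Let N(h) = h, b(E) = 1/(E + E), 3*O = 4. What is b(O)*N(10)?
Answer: 15/4 ≈ 3.7500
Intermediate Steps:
O = 4/3 (O = (1/3)*4 = 4/3 ≈ 1.3333)
b(E) = 1/(2*E)
b(O)*N(10) = (1/(2*(4/3)))*10 = ((1/2)*(3/4))*10 = (3/8)*10 = 15/4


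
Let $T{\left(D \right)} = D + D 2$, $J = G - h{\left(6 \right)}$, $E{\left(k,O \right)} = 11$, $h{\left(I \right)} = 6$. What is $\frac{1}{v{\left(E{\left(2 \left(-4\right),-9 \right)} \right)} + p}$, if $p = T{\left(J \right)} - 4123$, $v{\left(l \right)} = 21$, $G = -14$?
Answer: $- \frac{1}{4162} \approx -0.00024027$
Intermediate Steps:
$J = -20$ ($J = -14 - 6 = -20$)
$T{\left(D \right)} = 3 D$ ($T{\left(D \right)} = D + 2 D = 3 D$)
$p = -4183$ ($p = 3 \left(-20\right) - 4123 = -60 - 4123 = -4183$)
$\frac{1}{v{\left(E{\left(2 \left(-4\right),-9 \right)} \right)} + p} = \frac{1}{21 - 4183} = \frac{1}{-4162} = - \frac{1}{4162}$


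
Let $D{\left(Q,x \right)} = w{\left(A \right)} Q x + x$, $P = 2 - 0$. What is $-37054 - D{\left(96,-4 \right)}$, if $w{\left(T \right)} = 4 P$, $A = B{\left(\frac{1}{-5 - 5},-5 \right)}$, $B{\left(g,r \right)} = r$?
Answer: $-33978$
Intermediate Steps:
$P = 2$ ($P = 2 + 0 = 2$)
$A = -5$
$w{\left(T \right)} = 8$ ($w{\left(T \right)} = 4 \cdot 2 = 8$)
$D{\left(Q,x \right)} = x + 8 Q x$ ($D{\left(Q,x \right)} = 8 Q x + x = x + 8 Q x$)
$-37054 - D{\left(96,-4 \right)} = -37054 - - 4 \left(1 + 8 \cdot 96\right) = -37054 - - 4 \left(1 + 768\right) = -37054 - \left(-4\right) 769 = -37054 - -3076 = -37054 + 3076 = -33978$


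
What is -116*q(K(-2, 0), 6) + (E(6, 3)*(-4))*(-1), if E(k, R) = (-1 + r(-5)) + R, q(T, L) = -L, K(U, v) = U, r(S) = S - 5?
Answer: 664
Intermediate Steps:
r(S) = -5 + S
E(k, R) = -11 + R (E(k, R) = (-1 + (-5 - 5)) + R = (-1 - 10) + R = -11 + R)
-116*q(K(-2, 0), 6) + (E(6, 3)*(-4))*(-1) = -(-116)*6 + ((-11 + 3)*(-4))*(-1) = -116*(-6) - 8*(-4)*(-1) = 696 + 32*(-1) = 696 - 32 = 664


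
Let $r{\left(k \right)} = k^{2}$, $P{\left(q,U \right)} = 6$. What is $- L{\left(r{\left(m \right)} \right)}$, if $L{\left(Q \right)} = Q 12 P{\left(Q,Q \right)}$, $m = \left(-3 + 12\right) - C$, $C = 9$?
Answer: $0$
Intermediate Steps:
$m = 0$ ($m = \left(-3 + 12\right) - 9 = 9 - 9 = 0$)
$L{\left(Q \right)} = 72 Q$ ($L{\left(Q \right)} = Q 12 \cdot 6 = 12 Q 6 = 72 Q$)
$- L{\left(r{\left(m \right)} \right)} = - 72 \cdot 0^{2} = - 72 \cdot 0 = \left(-1\right) 0 = 0$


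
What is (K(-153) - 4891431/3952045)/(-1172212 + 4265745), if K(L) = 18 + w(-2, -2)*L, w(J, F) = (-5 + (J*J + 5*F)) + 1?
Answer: 165212817/330426530405 ≈ 0.00050000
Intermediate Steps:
w(J, F) = -4 + J² + 5*F (w(J, F) = (-5 + (J² + 5*F)) + 1 = (-5 + J² + 5*F) + 1 = -4 + J² + 5*F)
K(L) = 18 - 10*L (K(L) = 18 + (-4 + (-2)² + 5*(-2))*L = 18 + (-4 + 4 - 10)*L = 18 - 10*L)
(K(-153) - 4891431/3952045)/(-1172212 + 4265745) = ((18 - 10*(-153)) - 4891431/3952045)/(-1172212 + 4265745) = ((18 + 1530) - 4891431*1/3952045)/3093533 = (1548 - 4891431/3952045)*(1/3093533) = (6112874229/3952045)*(1/3093533) = 165212817/330426530405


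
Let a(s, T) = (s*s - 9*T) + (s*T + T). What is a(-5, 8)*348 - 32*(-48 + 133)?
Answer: -30212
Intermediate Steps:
a(s, T) = s**2 - 8*T + T*s (a(s, T) = (s**2 - 9*T) + (T*s + T) = (s**2 - 9*T) + (T + T*s) = s**2 - 8*T + T*s)
a(-5, 8)*348 - 32*(-48 + 133) = ((-5)**2 - 8*8 + 8*(-5))*348 - 32*(-48 + 133) = (25 - 64 - 40)*348 - 32*85 = -79*348 - 2720 = -27492 - 2720 = -30212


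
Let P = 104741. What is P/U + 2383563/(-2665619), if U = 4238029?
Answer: -9822409517648/11296970624951 ≈ -0.86947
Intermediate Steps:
P/U + 2383563/(-2665619) = 104741/4238029 + 2383563/(-2665619) = 104741*(1/4238029) + 2383563*(-1/2665619) = 104741/4238029 - 2383563/2665619 = -9822409517648/11296970624951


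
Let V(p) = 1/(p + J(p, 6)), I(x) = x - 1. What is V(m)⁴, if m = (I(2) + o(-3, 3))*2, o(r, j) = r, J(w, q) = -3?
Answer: 1/2401 ≈ 0.00041649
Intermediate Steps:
I(x) = -1 + x
m = -4 (m = ((-1 + 2) - 3)*2 = (1 - 3)*2 = -2*2 = -4)
V(p) = 1/(-3 + p) (V(p) = 1/(p - 3) = 1/(-3 + p))
V(m)⁴ = (1/(-3 - 4))⁴ = (1/(-7))⁴ = (-⅐)⁴ = 1/2401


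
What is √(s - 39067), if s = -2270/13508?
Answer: I*√1782108096362/6754 ≈ 197.65*I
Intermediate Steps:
s = -1135/6754 (s = -2270*1/13508 = -1135/6754 ≈ -0.16805)
√(s - 39067) = √(-1135/6754 - 39067) = √(-263859653/6754) = I*√1782108096362/6754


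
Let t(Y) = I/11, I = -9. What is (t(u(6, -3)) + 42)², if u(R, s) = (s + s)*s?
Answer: 205209/121 ≈ 1695.9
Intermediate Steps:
u(R, s) = 2*s² (u(R, s) = (2*s)*s = 2*s²)
t(Y) = -9/11
(t(u(6, -3)) + 42)² = (-9/11 + 42)² = (453/11)² = 205209/121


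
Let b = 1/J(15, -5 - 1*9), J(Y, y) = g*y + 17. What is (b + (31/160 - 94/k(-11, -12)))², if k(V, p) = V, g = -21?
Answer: 22898627133001/299602969600 ≈ 76.430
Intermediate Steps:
J(Y, y) = 17 - 21*y (J(Y, y) = -21*y + 17 = 17 - 21*y)
b = 1/311 (b = 1/(17 - 21*(-5 - 1*9)) = 1/(17 - 21*(-5 - 9)) = 1/(17 - 21*(-14)) = 1/(17 + 294) = 1/311 ≈ 0.0032154)
(b + (31/160 - 94/k(-11, -12)))² = (1/311 + (31/160 - 94/(-11)))² = (1/311 + (31*(1/160) - 94*(-1/11)))² = (1/311 + (31/160 + 94/11))² = (1/311 + 15381/1760)² = (4785251/547360)² = 22898627133001/299602969600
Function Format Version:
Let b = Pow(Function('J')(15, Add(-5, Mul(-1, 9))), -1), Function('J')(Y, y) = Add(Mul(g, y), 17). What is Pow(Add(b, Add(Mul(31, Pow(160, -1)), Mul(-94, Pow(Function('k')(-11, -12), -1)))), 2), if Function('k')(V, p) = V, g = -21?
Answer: Rational(22898627133001, 299602969600) ≈ 76.430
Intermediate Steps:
Function('J')(Y, y) = Add(17, Mul(-21, y)) (Function('J')(Y, y) = Add(Mul(-21, y), 17) = Add(17, Mul(-21, y)))
b = Rational(1, 311) (b = Pow(Add(17, Mul(-21, Add(-5, Mul(-1, 9)))), -1) = Pow(Add(17, Mul(-21, Add(-5, -9))), -1) = Pow(Add(17, Mul(-21, -14)), -1) = Pow(Add(17, 294), -1) = Pow(311, -1) = Rational(1, 311) ≈ 0.0032154)
Pow(Add(b, Add(Mul(31, Pow(160, -1)), Mul(-94, Pow(Function('k')(-11, -12), -1)))), 2) = Pow(Add(Rational(1, 311), Add(Mul(31, Pow(160, -1)), Mul(-94, Pow(-11, -1)))), 2) = Pow(Add(Rational(1, 311), Add(Mul(31, Rational(1, 160)), Mul(-94, Rational(-1, 11)))), 2) = Pow(Add(Rational(1, 311), Add(Rational(31, 160), Rational(94, 11))), 2) = Pow(Add(Rational(1, 311), Rational(15381, 1760)), 2) = Pow(Rational(4785251, 547360), 2) = Rational(22898627133001, 299602969600)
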